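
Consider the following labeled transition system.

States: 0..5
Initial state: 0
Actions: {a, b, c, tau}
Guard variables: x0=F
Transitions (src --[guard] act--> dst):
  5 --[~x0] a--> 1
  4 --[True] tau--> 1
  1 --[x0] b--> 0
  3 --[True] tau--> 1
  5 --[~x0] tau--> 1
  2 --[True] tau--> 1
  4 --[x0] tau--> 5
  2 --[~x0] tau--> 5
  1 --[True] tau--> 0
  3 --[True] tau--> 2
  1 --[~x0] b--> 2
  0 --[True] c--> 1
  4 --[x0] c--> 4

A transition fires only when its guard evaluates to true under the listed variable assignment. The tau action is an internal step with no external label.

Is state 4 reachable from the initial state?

10 transition(s) survive guard evaluation.
depth 0: {0}
depth 1: {1}  total {0,1}
depth 2: {2}  total {0,1,2}
depth 3: {5}  total {0,1,2,5}
R = {0,1,2,5}

Answer: UNREACHABLE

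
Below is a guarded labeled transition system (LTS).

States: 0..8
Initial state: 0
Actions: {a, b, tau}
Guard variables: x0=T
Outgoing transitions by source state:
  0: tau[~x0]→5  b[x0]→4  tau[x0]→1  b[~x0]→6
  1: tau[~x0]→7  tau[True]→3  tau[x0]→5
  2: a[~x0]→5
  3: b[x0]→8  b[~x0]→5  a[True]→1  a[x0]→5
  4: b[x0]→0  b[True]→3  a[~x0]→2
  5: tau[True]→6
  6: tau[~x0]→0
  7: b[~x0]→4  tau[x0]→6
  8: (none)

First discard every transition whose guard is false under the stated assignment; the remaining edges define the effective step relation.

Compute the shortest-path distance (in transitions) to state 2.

Answer: UNREACHABLE

Working:
Layered search for 2:
  depth 0: {0}
  depth 1: {1,4}
  depth 2: {3,5}
  depth 3: {6,8}
2 never appears.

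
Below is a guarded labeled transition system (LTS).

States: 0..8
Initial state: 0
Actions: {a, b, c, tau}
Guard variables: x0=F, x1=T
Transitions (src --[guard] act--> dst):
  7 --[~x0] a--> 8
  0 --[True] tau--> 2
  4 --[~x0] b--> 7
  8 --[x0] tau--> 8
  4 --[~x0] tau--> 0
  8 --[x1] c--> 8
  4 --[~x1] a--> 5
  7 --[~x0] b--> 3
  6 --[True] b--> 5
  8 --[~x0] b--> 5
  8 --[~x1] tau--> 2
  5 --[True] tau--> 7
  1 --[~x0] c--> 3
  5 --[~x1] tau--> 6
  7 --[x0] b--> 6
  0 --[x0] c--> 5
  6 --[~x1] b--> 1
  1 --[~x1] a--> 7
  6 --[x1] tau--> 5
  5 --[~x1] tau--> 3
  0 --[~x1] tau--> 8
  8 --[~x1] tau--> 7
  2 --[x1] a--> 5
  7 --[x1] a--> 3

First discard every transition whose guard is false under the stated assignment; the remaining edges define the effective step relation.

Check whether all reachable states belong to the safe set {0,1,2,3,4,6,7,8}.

Answer: INVARIANT VIOLATED at state 5

Working:
Allowed set {0,1,2,3,4,6,7,8}
R = {0,2,3,5,7,8}
  0: safe
  2: safe
  3: safe
  5: outside
  7: safe
  8: safe
witness against invariant: tau·a → 5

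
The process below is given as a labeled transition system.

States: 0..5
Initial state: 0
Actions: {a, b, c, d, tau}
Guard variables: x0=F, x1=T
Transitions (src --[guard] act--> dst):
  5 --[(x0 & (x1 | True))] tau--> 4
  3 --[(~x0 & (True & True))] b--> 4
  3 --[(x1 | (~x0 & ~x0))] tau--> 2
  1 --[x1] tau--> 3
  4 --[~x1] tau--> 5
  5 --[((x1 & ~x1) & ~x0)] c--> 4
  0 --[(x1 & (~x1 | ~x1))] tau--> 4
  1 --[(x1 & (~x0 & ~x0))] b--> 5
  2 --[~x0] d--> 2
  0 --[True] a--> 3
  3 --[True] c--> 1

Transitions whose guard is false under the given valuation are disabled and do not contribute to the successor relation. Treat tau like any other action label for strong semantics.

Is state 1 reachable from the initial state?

Answer: REACHABLE

Working:
7 transition(s) survive guard evaluation.
L0 = {0}
L1 = {3}  total {0,3}
L2 = {1,2,4}  total {0,1,2,3,4}
L3 = {5}  total {0,1,2,3,4,5}
Reach set: {0,1,2,3,4,5}
trace reaching 1: a·c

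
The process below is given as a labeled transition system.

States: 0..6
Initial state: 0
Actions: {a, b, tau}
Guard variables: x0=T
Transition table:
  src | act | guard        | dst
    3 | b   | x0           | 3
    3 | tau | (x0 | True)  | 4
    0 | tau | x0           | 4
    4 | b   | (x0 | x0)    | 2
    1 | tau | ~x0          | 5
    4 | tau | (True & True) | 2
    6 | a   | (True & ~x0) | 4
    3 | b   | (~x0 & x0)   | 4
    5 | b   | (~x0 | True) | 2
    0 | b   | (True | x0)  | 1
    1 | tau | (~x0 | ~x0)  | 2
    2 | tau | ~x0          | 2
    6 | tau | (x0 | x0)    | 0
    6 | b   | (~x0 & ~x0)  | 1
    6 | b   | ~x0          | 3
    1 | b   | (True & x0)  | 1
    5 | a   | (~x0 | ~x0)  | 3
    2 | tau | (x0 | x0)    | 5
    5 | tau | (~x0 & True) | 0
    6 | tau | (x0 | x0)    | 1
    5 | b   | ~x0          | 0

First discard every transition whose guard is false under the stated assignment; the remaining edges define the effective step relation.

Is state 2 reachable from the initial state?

After dropping false guards: 11 live edges.
L0 = {0}
L1 = {1,4}  cumulative {0,1,4}
L2 = {2}  cumulative {0,1,2,4}
L3 = {5}  cumulative {0,1,2,4,5}
Reach set: {0,1,2,4,5}
witness 2: tau·b

Answer: REACHABLE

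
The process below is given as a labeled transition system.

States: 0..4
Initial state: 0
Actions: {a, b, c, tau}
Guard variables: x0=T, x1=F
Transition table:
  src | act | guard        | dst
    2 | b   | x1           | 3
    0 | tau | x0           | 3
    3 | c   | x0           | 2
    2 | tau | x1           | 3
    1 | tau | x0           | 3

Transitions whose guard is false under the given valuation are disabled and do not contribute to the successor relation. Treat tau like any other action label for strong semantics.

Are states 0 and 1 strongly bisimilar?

Bisimulation quotient by refinement:
  π0 = {{0,1,2,3,4}}
  π1 = {{0,1},{2,4},{3}}
3 equivalence class(es) (converged in 2)
[0]={0,1}  [1]={0,1}

Answer: BISIMILAR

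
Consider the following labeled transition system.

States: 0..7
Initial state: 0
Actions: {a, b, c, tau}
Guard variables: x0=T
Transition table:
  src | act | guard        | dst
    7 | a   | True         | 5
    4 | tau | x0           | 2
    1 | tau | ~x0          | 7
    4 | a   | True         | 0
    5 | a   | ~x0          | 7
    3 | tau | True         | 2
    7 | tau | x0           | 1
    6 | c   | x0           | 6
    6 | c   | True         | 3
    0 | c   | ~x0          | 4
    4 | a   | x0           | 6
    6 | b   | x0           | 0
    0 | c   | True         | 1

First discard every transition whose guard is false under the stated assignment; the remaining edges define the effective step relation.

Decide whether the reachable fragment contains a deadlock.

Reachable = {0,1}
  0: c→1  [deg 1]
  1: ∅  [deadlock]
trace reaching 1: c

Answer: DEADLOCK at state 1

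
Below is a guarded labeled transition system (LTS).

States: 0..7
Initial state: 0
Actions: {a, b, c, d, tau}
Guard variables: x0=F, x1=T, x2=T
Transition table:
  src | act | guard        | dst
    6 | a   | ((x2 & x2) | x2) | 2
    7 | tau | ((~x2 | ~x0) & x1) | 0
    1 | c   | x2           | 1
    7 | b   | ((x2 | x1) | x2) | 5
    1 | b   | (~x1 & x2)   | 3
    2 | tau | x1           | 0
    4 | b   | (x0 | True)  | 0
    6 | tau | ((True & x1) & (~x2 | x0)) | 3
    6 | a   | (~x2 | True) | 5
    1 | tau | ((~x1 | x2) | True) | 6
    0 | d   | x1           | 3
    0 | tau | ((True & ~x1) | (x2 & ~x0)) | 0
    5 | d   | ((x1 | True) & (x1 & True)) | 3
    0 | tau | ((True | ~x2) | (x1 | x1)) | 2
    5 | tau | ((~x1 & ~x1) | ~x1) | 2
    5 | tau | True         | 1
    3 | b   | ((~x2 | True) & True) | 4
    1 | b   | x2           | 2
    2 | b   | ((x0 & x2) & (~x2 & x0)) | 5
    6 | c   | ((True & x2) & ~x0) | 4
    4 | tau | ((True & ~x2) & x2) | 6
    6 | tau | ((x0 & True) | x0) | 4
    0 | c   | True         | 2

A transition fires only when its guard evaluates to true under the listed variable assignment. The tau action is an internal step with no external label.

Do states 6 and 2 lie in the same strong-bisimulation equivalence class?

Refine partition for ~:
  P[0] = {{0,1,2,3,4,5,6,7}}
  P[1] = {{0},{1},{2},{3,4},{5},{6},{7}}
  P[2] = {{0},{1},{2},{3},{4},{5},{6},{7}}
stable after 3 split(s): 8 block(s)
class of 6: {6}; class of 2: {2}

Answer: NOT BISIMILAR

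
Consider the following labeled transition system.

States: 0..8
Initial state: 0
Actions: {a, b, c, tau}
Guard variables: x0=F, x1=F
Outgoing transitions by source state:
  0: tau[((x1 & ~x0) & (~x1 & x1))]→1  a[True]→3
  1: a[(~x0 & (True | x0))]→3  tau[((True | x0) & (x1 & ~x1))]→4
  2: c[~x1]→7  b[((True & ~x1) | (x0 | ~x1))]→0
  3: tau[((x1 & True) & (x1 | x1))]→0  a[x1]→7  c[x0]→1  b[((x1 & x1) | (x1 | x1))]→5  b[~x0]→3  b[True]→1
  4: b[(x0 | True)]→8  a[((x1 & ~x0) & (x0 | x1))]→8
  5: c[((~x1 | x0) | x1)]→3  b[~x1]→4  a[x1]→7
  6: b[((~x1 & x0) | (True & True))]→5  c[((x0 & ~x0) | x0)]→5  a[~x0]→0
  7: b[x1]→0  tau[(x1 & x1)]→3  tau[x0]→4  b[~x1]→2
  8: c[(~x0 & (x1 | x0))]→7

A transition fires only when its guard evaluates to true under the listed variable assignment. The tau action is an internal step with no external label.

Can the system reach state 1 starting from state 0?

After dropping false guards: 12 live edges.
depth 0: {0}
depth 1: {3}  total {0,3}
depth 2: {1}  total {0,1,3}
Reachable = {0,1,3}
Path to 1: a·b

Answer: REACHABLE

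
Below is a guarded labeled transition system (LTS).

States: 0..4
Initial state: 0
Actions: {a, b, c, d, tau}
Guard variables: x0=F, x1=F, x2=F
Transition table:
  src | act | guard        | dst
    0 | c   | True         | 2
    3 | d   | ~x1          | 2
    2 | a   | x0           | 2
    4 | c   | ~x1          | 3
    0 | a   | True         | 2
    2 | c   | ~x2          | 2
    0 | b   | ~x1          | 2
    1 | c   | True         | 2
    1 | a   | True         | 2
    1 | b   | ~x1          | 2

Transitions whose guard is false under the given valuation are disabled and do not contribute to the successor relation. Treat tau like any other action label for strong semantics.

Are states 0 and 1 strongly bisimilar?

Answer: BISIMILAR

Trace:
Bisimulation quotient by refinement:
  round 0: {{0,1,2,3,4}}
  round 1: {{0,1},{2,4},{3}}
  round 2: {{0,1},{2},{3},{4}}
stable after 3 split(s): 4 block(s)
0∈{0,1}, 1∈{0,1}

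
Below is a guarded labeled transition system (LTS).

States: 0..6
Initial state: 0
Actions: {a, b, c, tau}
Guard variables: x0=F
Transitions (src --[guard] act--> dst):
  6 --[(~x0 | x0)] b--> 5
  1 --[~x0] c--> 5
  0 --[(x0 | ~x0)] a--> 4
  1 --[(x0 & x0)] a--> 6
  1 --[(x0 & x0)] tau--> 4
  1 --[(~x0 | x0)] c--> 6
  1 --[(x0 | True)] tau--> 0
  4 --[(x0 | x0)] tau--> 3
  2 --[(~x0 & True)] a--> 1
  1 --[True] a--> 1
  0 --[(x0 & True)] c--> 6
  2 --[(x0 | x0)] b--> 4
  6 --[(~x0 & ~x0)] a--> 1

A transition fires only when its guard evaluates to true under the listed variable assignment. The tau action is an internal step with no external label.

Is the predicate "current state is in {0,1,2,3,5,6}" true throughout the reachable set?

Answer: INVARIANT VIOLATED at state 4

Trace:
Allowed set {0,1,2,3,5,6}
Reach set: {0,4}
  0: ok
  4: ✗ unsafe
reach 4 via a — violates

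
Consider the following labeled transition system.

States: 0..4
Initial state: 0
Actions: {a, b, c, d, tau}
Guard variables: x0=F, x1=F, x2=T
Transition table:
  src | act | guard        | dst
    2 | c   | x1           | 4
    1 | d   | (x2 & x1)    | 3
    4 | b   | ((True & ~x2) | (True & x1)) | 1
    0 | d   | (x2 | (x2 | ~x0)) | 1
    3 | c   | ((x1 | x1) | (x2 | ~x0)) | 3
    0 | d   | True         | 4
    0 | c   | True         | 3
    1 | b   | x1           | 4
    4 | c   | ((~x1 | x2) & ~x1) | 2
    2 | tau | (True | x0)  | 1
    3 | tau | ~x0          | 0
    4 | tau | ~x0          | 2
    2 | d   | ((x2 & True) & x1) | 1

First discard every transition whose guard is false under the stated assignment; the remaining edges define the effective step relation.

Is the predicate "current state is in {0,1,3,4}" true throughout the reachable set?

Inv-set: {0,1,3,4}
Reachable = {0,1,2,3,4}
  0: safe
  1: safe
  2: ✗ unsafe
  3: safe
  4: safe
reach 2 via d·c — violates

Answer: INVARIANT VIOLATED at state 2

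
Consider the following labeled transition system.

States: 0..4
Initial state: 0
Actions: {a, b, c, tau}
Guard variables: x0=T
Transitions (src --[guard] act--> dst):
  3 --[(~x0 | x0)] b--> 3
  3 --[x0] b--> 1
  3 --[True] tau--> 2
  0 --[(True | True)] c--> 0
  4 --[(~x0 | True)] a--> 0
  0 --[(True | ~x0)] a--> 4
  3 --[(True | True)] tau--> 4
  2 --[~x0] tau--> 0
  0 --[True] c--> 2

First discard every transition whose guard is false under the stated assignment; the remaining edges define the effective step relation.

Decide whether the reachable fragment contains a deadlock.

R = {0,2,4}
  0: a→4  c→0  c→2  [3 out]
  2: ∅  [deadlock]
  4: a→0  [1 out]
witness 2: c

Answer: DEADLOCK at state 2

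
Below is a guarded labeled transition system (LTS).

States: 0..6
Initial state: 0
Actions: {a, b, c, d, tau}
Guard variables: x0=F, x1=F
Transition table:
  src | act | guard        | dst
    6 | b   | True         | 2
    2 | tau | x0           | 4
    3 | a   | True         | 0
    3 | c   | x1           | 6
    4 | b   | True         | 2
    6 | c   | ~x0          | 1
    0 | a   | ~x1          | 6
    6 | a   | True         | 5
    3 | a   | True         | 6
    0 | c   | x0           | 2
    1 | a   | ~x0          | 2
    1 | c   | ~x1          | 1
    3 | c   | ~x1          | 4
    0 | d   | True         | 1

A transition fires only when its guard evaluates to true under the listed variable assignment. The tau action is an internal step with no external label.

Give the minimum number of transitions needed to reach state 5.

Answer: 2

Trace:
Breadth-first toward 5:
  depth 0: {0}
  depth 1: {1,6}
  depth 2: {2,5}
first hit 5 at d=2 via a·a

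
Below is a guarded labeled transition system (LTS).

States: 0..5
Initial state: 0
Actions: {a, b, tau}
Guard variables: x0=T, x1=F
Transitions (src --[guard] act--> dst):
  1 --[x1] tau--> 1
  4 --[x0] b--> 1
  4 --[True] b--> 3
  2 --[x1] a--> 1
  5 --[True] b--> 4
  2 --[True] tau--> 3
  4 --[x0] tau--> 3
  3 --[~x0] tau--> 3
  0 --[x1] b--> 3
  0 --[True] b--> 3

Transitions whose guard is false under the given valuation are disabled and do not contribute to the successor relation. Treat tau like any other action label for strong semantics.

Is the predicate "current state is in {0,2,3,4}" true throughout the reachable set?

Answer: INVARIANT HOLDS

Analysis:
Safe = {0,2,3,4}
Reachable = {0,3}
  0: ok
  3: ok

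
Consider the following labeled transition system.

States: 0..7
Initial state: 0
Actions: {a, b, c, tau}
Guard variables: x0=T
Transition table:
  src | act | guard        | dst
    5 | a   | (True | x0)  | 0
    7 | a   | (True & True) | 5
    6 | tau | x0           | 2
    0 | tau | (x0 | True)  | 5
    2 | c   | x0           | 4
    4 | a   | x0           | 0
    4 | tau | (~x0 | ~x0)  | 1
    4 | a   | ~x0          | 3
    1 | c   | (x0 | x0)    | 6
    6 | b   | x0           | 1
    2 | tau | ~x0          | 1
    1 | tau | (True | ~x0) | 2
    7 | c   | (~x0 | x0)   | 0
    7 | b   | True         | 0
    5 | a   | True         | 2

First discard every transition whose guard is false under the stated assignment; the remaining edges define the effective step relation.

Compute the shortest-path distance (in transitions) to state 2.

Answer: 2

Analysis:
Breadth-first toward 2:
  Layer 0: {0}
  Layer 1: {5}
  Layer 2: {2}
first hit 2 at d=2 via tau·a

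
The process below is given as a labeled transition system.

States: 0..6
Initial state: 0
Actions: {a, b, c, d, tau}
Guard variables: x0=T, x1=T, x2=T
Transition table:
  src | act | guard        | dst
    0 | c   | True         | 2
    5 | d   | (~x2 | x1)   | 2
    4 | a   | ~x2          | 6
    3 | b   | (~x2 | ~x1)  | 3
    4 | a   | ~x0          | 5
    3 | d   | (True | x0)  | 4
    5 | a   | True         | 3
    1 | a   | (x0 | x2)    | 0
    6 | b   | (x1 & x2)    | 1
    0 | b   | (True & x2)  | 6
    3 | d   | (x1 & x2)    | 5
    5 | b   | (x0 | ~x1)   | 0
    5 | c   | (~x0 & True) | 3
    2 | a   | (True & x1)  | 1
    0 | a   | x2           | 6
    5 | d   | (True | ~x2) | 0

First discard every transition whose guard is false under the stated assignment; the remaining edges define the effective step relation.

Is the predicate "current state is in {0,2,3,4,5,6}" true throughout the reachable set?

Inv-set: {0,2,3,4,5,6}
Reach set: {0,1,2,6}
  0: ok
  1: VIOLATES
  2: ok
  6: ok
counterexample path to 1: c·a

Answer: INVARIANT VIOLATED at state 1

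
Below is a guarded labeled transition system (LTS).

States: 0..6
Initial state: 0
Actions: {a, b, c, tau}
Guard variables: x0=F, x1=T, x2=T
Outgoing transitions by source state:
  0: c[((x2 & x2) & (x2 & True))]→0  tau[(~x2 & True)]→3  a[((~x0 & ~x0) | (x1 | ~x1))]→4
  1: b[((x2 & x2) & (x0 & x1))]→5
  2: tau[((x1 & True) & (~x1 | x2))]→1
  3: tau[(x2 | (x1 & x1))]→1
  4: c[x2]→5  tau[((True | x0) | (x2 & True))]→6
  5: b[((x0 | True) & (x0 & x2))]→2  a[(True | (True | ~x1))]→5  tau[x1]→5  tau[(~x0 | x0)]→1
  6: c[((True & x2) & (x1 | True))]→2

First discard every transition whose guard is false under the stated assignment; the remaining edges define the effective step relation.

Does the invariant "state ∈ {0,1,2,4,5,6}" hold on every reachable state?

Safe = {0,1,2,4,5,6}
Reach set: {0,1,2,4,5,6}
  0: ok
  1: ok
  2: ok
  4: ok
  5: ok
  6: ok

Answer: INVARIANT HOLDS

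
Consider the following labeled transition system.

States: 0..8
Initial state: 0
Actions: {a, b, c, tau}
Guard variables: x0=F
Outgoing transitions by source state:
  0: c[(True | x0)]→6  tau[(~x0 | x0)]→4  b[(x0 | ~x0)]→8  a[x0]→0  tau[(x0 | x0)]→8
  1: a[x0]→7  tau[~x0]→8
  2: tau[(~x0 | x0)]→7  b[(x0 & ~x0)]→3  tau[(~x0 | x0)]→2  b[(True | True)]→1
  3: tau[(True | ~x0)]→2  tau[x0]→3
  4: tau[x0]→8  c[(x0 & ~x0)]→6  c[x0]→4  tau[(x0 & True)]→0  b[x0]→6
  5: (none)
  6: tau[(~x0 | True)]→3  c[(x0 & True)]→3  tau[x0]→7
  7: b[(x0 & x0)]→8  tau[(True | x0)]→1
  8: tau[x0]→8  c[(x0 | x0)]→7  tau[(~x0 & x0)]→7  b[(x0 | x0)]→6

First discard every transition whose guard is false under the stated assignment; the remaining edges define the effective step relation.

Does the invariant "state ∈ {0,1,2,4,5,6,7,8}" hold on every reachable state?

Answer: INVARIANT VIOLATED at state 3

Trace:
Safe = {0,1,2,4,5,6,7,8}
R = {0,1,2,3,4,6,7,8}
  0: safe
  1: safe
  2: safe
  3: VIOLATES
  4: safe
  6: safe
  7: safe
  8: safe
reach 3 via c·tau — violates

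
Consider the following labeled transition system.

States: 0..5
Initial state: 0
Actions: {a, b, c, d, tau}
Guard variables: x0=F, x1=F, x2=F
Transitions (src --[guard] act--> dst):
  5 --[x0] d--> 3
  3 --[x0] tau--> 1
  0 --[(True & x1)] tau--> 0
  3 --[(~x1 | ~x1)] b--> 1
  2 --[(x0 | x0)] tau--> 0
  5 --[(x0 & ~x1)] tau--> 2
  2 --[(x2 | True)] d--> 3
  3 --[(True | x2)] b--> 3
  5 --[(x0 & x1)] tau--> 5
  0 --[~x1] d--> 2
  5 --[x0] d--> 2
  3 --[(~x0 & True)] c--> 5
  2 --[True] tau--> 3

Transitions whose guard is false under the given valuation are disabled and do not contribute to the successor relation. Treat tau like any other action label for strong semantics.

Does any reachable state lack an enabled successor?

Reachable = {0,1,2,3,5}
  0: d→2  [1 exit(s)]
  1: ∅  [STUCK]
  2: d→3  tau→3  [2 exit(s)]
  3: b→1  b→3  c→5  [3 exit(s)]
  5: ∅  [STUCK]
Path to 1: d·d·b

Answer: DEADLOCK at state 1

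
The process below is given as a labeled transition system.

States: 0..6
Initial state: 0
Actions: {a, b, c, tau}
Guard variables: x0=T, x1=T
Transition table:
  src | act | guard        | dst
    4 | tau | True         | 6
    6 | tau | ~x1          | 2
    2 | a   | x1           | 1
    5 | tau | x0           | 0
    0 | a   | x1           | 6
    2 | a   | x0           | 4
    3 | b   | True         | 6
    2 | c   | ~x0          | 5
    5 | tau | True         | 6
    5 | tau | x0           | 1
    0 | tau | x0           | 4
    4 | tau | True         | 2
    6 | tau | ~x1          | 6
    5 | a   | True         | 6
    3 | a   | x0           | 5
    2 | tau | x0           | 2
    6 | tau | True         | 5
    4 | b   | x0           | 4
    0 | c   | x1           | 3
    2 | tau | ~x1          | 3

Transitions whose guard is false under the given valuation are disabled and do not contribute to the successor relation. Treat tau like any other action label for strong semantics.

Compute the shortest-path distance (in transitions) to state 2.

BFS to 2:
  Layer 0: {0}
  Layer 1: {3,4,6}
  Layer 2: {2,5}
first hit 2 at d=2 via tau·tau

Answer: 2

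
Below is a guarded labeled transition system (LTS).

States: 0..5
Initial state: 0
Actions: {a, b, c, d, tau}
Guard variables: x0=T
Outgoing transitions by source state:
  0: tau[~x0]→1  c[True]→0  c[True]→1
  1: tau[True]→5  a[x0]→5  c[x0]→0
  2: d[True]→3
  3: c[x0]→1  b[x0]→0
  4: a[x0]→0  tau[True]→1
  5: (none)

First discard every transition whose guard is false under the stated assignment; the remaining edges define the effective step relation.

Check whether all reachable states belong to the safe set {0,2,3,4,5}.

Safe = {0,2,3,4,5}
Reachable = {0,1,5}
  0: safe
  1: outside
  5: safe
witness against invariant: c → 1

Answer: INVARIANT VIOLATED at state 1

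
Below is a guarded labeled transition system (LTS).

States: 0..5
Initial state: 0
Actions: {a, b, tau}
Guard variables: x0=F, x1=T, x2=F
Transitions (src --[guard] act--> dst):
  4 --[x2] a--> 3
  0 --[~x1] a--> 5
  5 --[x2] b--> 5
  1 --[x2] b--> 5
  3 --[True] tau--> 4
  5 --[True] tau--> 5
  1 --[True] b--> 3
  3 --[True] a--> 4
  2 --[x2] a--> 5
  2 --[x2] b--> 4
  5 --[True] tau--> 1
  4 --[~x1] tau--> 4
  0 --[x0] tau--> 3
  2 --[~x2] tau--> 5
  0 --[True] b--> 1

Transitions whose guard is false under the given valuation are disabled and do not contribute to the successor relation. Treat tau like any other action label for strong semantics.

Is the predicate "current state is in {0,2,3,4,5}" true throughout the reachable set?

Inv-set: {0,2,3,4,5}
Reach set: {0,1,3,4}
  0: ✓
  1: outside
  3: ✓
  4: ✓
witness against invariant: b → 1

Answer: INVARIANT VIOLATED at state 1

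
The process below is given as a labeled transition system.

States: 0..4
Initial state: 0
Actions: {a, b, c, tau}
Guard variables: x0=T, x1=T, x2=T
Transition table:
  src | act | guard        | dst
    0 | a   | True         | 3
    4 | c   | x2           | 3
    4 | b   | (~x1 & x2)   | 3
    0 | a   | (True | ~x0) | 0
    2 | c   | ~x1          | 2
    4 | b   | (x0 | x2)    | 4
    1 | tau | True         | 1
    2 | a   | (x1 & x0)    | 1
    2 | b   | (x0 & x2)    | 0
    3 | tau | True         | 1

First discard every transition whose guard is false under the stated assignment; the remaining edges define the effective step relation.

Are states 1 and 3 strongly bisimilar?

Compute ~ classes (split until stable):
  round 0: {{0,1,2,3,4}}
  round 1: {{0},{1,3},{2},{4}}
4 equivalence class(es) (converged in 2)
1∈{1,3}, 3∈{1,3}

Answer: BISIMILAR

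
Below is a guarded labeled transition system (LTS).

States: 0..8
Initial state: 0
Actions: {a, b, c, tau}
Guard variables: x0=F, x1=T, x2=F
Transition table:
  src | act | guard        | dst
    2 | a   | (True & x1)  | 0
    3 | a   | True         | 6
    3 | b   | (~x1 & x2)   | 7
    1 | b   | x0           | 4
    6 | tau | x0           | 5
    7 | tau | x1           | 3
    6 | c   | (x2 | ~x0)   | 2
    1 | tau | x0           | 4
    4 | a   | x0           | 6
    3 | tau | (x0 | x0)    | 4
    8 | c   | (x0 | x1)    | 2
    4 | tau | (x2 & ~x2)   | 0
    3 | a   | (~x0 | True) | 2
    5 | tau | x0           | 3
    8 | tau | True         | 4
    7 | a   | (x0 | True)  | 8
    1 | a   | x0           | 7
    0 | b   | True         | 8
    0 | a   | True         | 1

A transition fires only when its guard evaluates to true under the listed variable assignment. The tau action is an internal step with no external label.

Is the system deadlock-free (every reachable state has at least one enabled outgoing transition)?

Answer: DEADLOCK at state 1

Working:
R = {0,1,2,4,8}
  0: a→1  b→8  [2 exit(s)]
  1: ∅  [STUCK]
  2: a→0  [1 exit(s)]
  4: ∅  [STUCK]
  8: c→2  tau→4  [2 exit(s)]
witness 1: a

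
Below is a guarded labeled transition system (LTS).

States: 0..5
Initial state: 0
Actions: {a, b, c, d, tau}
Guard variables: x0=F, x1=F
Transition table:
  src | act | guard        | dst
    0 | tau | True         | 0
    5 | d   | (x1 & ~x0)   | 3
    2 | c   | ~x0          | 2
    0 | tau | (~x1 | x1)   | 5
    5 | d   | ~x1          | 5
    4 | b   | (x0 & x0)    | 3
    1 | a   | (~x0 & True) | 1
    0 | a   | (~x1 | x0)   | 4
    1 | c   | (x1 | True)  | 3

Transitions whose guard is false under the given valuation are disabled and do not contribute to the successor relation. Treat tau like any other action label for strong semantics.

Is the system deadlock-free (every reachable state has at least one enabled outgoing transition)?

Answer: DEADLOCK at state 4

Working:
R = {0,4,5}
  0: a→4  tau→0  tau→5  [3 out]
  4: ∅  [STUCK]
  5: d→5  [1 out]
trace reaching 4: a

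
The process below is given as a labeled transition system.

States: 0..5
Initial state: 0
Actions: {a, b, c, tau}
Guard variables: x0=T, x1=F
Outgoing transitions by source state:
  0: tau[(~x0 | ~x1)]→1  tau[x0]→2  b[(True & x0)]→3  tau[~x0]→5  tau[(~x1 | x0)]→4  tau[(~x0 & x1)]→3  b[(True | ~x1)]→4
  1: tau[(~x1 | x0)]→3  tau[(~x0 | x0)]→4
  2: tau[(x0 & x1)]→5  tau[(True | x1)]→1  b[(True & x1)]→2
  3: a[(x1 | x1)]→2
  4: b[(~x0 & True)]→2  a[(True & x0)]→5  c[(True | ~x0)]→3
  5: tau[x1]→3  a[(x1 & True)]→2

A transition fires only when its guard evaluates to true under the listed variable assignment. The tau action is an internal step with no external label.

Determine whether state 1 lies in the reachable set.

Guard filter leaves 10 enabled edge(s).
L0 = {0}
L1 = {1,2,3,4}  total {0,1,2,3,4}
L2 = {5}  total {0,1,2,3,4,5}
Reach set: {0,1,2,3,4,5}
witness 1: tau

Answer: REACHABLE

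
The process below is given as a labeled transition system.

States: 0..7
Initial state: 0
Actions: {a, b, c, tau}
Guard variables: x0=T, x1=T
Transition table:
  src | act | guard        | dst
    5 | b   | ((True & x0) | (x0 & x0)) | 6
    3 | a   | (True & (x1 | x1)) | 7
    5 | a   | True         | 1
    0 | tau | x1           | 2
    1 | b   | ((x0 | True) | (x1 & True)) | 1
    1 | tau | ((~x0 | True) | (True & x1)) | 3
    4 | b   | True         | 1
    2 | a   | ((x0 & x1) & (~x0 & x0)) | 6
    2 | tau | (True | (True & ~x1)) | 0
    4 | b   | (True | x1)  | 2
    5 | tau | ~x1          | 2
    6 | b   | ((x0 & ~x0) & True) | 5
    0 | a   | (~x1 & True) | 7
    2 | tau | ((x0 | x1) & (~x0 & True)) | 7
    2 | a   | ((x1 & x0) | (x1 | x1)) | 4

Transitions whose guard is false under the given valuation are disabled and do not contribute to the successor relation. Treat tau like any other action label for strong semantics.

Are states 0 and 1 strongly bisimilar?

Answer: NOT BISIMILAR

Analysis:
Refine partition for ~:
  round 0: {{0,1,2,3,4,5,6,7}}
  round 1: {{0},{1},{2},{3},{4},{5},{6,7}}
Fixed point at round 2; 7 class(es).
0∈{0}, 1∈{1}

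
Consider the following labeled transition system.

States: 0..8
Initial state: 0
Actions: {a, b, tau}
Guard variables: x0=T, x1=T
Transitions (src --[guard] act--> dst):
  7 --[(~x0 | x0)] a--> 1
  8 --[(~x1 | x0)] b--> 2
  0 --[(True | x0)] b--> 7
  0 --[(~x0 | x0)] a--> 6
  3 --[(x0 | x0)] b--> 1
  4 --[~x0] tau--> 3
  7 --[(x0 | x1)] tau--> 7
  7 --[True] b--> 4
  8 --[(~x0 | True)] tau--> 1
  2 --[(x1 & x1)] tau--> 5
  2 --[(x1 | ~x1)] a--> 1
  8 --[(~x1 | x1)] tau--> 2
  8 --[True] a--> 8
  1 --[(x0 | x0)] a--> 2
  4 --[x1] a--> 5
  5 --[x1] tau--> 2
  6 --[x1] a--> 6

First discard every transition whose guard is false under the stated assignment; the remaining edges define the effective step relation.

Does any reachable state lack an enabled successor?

Answer: DEADLOCK-FREE

Analysis:
R = {0,1,2,4,5,6,7}
  0: a→6  b→7  [2 out]
  1: a→2  [1 out]
  2: a→1  tau→5  [2 out]
  4: a→5  [1 out]
  5: tau→2  [1 out]
  6: a→6  [1 out]
  7: a→1  b→4  tau→7  [3 out]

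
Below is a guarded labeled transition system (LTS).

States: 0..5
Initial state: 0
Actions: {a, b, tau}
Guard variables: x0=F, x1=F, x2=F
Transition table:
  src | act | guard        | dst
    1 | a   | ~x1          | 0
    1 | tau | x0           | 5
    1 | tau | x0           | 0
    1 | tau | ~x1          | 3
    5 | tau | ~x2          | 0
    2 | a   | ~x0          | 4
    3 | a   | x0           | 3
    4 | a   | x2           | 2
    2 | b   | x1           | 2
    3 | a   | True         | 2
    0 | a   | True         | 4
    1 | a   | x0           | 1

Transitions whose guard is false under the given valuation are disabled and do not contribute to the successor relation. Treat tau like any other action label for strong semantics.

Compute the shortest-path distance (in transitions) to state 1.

Layered search for 1:
  Layer 0: {0}
  Layer 1: {4}
1 never appears.

Answer: UNREACHABLE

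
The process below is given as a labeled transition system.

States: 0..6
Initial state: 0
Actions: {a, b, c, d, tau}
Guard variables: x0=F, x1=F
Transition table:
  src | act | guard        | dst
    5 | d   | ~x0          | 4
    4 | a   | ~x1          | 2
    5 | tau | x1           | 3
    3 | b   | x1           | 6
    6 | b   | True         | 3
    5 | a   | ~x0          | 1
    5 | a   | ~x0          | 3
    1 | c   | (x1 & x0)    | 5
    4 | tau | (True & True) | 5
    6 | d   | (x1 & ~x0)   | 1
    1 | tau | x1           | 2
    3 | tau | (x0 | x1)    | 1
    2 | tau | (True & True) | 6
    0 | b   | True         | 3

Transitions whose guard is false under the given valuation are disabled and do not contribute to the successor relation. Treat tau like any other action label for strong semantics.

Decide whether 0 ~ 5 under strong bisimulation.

Bisimulation quotient by refinement:
  π0 = {{0,1,2,3,4,5,6}}
  π1 = {{0,6},{1,3},{2},{4},{5}}
5 equivalence class(es) (converged in 2)
[0]={0,6}  [5]={5}

Answer: NOT BISIMILAR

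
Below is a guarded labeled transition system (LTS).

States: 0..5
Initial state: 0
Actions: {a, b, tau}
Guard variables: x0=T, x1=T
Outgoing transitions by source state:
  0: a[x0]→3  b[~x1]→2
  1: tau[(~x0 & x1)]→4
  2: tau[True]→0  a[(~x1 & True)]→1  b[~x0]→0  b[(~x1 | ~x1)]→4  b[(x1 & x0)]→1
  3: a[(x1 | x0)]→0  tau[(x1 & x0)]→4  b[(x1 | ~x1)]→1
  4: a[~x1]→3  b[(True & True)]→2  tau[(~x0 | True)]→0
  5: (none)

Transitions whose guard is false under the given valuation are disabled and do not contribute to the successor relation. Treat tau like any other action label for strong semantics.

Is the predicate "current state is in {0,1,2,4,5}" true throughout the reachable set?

Answer: INVARIANT VIOLATED at state 3

Working:
Safe = {0,1,2,4,5}
Reachable = {0,1,2,3,4}
  0: safe
  1: safe
  2: safe
  3: outside
  4: safe
witness against invariant: a → 3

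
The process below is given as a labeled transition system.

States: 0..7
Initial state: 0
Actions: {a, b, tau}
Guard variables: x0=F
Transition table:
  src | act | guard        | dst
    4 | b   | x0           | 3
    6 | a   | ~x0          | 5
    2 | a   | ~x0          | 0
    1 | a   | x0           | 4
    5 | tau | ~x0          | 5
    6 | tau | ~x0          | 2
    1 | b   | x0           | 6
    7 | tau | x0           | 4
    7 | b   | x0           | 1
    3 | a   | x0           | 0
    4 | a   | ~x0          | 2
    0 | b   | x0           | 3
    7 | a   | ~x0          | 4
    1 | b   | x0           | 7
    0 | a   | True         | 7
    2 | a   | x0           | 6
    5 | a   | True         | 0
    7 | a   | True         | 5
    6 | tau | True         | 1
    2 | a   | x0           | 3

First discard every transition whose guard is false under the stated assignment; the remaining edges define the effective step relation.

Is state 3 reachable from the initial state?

After dropping false guards: 10 live edges.
depth 0: {0}
depth 1: {7}  total {0,7}
depth 2: {4,5}  total {0,4,5,7}
depth 3: {2}  total {0,2,4,5,7}
R = {0,2,4,5,7}

Answer: UNREACHABLE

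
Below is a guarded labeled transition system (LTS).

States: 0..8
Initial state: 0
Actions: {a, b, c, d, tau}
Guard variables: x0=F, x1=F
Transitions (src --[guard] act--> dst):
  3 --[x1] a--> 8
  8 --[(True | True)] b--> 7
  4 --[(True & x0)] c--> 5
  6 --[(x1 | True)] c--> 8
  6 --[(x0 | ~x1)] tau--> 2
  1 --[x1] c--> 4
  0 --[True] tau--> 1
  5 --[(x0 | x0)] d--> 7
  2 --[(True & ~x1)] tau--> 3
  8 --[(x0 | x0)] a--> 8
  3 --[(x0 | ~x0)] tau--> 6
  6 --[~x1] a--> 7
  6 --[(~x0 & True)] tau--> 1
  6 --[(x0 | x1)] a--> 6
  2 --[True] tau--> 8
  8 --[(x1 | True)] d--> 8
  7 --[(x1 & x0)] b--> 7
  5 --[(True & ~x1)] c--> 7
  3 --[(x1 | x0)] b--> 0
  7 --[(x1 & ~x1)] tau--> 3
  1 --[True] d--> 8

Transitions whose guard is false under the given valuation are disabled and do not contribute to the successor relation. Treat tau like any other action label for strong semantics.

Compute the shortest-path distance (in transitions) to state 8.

Breadth-first toward 8:
  depth 0: {0}
  depth 1: {1}
  depth 2: {8}
first hit 8 at d=2 via tau·d

Answer: 2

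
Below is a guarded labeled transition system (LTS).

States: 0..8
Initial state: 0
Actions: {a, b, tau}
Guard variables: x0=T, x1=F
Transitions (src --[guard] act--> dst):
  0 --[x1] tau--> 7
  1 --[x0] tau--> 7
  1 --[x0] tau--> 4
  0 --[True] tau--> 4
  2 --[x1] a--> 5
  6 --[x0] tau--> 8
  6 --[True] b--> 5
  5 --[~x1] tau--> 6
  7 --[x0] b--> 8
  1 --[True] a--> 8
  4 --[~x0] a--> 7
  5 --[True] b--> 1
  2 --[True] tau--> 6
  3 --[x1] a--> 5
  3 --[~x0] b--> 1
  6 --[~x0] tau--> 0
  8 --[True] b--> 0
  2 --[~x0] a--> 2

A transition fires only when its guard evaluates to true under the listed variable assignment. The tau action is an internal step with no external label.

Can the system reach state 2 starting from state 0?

Answer: UNREACHABLE

Analysis:
After dropping false guards: 11 live edges.
L0 = {0}
L1 = {4}  total {0,4}
R = {0,4}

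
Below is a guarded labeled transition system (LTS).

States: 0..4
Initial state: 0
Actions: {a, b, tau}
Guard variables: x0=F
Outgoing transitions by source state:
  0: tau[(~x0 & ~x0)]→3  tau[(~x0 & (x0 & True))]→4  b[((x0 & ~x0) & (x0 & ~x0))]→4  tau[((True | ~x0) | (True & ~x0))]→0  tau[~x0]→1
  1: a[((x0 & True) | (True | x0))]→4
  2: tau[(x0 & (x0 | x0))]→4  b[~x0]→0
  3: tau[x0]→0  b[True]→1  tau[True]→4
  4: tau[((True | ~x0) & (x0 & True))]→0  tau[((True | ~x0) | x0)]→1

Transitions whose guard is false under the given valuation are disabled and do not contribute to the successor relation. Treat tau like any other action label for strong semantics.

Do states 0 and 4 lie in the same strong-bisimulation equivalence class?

Answer: NOT BISIMILAR

Analysis:
Refine partition for ~:
  round 0: {{0,1,2,3,4}}
  round 1: {{0,4},{1},{2},{3}}
  round 2: {{0},{1},{2},{3},{4}}
stable after 3 split(s): 5 block(s)
0∈{0}, 4∈{4}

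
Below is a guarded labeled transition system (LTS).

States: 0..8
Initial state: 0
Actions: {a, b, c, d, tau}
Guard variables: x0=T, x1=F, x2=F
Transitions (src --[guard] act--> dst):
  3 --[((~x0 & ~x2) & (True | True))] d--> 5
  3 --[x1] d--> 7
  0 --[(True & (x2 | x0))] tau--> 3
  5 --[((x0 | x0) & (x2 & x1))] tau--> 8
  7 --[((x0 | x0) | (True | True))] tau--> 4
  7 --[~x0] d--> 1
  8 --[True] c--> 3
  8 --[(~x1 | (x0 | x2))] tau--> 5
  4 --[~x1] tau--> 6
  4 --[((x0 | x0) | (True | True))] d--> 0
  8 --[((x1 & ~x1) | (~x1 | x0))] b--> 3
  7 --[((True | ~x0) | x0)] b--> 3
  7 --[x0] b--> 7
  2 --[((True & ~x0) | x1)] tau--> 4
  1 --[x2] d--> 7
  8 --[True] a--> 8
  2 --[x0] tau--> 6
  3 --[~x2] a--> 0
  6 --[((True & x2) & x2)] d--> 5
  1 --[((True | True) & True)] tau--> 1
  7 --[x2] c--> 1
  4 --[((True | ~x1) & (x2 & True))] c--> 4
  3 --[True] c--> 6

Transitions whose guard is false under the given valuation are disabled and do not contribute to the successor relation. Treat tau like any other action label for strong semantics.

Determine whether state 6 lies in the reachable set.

Guard filter leaves 14 enabled edge(s).
L0 = {0}
L1 = {3}  total {0,3}
L2 = {6}  total {0,3,6}
Reachable = {0,3,6}
witness 6: tau·c

Answer: REACHABLE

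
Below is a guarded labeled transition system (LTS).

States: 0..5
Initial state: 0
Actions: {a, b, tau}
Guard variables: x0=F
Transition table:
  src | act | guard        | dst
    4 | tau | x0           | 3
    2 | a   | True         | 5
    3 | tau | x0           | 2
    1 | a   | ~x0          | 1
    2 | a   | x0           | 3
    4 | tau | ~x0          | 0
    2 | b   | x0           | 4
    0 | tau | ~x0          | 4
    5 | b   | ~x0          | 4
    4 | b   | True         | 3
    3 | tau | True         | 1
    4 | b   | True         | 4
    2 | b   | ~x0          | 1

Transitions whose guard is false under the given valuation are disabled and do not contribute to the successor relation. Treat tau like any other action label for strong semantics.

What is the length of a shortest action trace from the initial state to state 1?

Answer: 3

Analysis:
BFS to 1:
  depth 0: {0}
  depth 1: {4}
  depth 2: {3}
  depth 3: {1}
depth(1)=3, e.g. tau·b·tau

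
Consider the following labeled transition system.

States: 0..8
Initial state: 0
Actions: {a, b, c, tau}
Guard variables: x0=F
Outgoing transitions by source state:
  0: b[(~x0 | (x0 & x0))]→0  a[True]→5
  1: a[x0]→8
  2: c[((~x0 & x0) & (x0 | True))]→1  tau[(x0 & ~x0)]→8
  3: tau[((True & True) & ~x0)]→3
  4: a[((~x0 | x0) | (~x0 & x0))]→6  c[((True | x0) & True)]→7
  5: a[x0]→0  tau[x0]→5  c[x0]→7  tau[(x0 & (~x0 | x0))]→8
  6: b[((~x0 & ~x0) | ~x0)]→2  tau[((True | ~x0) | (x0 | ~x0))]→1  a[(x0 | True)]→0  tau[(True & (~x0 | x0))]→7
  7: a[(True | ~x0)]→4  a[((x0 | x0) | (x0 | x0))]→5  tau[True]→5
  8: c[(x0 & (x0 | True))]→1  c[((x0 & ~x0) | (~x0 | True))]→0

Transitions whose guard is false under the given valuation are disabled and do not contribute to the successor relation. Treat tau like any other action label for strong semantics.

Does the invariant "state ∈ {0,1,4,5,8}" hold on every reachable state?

Answer: INVARIANT HOLDS

Working:
Inv-set: {0,1,4,5,8}
Reachable = {0,5}
  0: ok
  5: ok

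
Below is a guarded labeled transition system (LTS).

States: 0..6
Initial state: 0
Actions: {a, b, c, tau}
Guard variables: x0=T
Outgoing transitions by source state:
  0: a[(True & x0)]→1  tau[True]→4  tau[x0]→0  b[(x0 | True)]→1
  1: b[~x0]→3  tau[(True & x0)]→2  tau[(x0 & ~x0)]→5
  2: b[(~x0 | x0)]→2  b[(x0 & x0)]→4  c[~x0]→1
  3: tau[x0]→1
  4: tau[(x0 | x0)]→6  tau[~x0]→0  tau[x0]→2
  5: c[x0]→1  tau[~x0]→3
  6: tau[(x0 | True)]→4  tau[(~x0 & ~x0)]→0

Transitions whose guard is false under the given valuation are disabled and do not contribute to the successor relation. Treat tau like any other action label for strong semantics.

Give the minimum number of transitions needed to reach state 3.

Answer: UNREACHABLE

Working:
Breadth-first toward 3:
  L0 = {0}
  L1 = {1,4}
  L2 = {2,6}
3 never appears.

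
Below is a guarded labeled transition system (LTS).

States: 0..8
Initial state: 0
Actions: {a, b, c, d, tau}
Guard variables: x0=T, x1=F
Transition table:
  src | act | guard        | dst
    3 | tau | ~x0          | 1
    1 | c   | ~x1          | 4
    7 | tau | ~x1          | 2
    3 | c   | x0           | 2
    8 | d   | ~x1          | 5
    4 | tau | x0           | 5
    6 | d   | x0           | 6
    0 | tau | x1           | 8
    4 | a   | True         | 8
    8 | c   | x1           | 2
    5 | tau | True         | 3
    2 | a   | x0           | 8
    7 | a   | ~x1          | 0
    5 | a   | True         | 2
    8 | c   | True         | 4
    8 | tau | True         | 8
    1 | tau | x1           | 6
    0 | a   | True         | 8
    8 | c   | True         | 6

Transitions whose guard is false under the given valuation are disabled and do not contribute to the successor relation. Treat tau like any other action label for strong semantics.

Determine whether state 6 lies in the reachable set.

Answer: REACHABLE

Trace:
Guard filter leaves 15 enabled edge(s).
depth 0: {0}
depth 1: {8}  cumulative {0,8}
depth 2: {4,5,6}  cumulative {0,4,5,6,8}
depth 3: {2,3}  cumulative {0,2,3,4,5,6,8}
Reach set: {0,2,3,4,5,6,8}
witness 6: a·c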